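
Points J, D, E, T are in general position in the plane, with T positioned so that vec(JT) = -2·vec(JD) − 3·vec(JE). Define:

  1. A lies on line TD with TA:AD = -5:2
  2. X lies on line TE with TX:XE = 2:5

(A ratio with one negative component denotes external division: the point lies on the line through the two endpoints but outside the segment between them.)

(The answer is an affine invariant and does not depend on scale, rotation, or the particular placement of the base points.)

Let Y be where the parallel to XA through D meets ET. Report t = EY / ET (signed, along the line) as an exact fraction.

t = 29/35

Assign J = (0, 0), D = (1, 0), E = (0, 1), T = (-2, -3) — the answer is frame-independent, so this choice is without loss of generality.
1. A lies on line TD with TA:AD = -5:2 ⇒ A = (3, 2)
2. X lies on line TE with TX:XE = 2:5 ⇒ X = (-10/7, -13/7)
through D parallel to XA: direction (31/7, 27/7); meets ET at Y = (-58/35, -81/35)
Y = E + t·(T−E) with t = 29/35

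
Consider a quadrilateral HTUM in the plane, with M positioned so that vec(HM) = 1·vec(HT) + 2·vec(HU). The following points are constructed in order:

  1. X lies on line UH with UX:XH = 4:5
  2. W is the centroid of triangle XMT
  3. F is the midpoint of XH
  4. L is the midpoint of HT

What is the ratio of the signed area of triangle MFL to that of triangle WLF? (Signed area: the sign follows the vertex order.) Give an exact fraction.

Assign H = (0, 0), T = (1, 0), U = (0, 1), M = (1, 2) — the answer is frame-independent, so this choice is without loss of generality.
1. X lies on line UH with UX:XH = 4:5 ⇒ X = (0, 5/9)
2. W is the centroid of triangle XMT ⇒ W = (2/3, 23/27)
3. F is the midpoint of XH ⇒ F = (0, 5/18)
4. L is the midpoint of HT ⇒ L = (1/2, 0)
2·[MFL] = 41/36, 2·[WLF] = -17/36
[MFL]:[WLF] = 41/36:-17/36 = -41/17

[MFL]:[WLF] = -41/17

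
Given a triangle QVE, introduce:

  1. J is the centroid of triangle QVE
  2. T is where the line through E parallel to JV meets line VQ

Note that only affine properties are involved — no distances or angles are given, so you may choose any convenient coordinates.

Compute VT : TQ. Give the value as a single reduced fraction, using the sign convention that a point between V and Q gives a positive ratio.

Choose coordinates Q = (0, 0), V = (1, 0), E = (0, 1).
1. J is the centroid of triangle QVE ⇒ J = (1/3, 1/3)
2. T is where the line through E parallel to JV meets line VQ ⇒ T = (2, 0)
T = V + t·(Q−V) with t = -1, so VT:TQ = t:(1−t) = -1:2

VT:TQ = -1/2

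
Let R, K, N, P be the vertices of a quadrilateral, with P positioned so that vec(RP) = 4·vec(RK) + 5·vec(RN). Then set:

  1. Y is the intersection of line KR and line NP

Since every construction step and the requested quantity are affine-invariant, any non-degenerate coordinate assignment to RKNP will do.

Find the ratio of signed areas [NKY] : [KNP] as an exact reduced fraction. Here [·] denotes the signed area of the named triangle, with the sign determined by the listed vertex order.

[NKY]:[KNP] = 1/4

Choose coordinates R = (0, 0), K = (1, 0), N = (0, 1), P = (4, 5).
1. Y is the intersection of line KR and line NP ⇒ Y = (-1, 0)
2·[NKY] = -2, 2·[KNP] = -8
[NKY]:[KNP] = -2:-8 = 1/4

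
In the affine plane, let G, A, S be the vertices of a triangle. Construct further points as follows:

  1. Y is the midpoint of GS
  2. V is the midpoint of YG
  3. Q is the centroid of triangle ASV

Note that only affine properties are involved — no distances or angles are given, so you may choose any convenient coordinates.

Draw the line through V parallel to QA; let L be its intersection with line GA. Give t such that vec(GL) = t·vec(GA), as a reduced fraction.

Choose coordinates G = (0, 0), A = (1, 0), S = (0, 1).
1. Y is the midpoint of GS ⇒ Y = (0, 1/2)
2. V is the midpoint of YG ⇒ V = (0, 1/4)
3. Q is the centroid of triangle ASV ⇒ Q = (1/3, 5/12)
through V parallel to QA: direction (2/3, -5/12); meets GA at L = (2/5, 0)
L = G + t·(A−G) with t = 2/5

t = 2/5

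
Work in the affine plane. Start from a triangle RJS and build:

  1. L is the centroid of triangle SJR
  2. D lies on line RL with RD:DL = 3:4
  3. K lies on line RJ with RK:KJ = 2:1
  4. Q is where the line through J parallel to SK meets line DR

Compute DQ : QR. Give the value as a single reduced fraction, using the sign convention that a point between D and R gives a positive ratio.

DQ:QR = -16/21

Work in coordinates with R = (0, 0), J = (1, 0), S = (0, 1).
1. L is the centroid of triangle SJR ⇒ L = (1/3, 1/3)
2. D lies on line RL with RD:DL = 3:4 ⇒ D = (1/7, 1/7)
3. K lies on line RJ with RK:KJ = 2:1 ⇒ K = (2/3, 0)
4. Q is where the line through J parallel to SK meets line DR ⇒ Q = (3/5, 3/5)
Q = D + t·(R−D) with t = -16/5, so DQ:QR = t:(1−t) = -16/5:21/5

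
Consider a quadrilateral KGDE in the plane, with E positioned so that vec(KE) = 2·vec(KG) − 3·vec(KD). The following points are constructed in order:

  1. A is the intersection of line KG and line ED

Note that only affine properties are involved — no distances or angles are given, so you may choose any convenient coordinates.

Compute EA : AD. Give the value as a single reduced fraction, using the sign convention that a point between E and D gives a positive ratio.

EA:AD = 3

Assign K = (0, 0), G = (1, 0), D = (0, 1), E = (2, -3) — the answer is frame-independent, so this choice is without loss of generality.
1. A is the intersection of line KG and line ED ⇒ A = (1/2, 0)
A = E + t·(D−E) with t = 3/4, so EA:AD = t:(1−t) = 3/4:1/4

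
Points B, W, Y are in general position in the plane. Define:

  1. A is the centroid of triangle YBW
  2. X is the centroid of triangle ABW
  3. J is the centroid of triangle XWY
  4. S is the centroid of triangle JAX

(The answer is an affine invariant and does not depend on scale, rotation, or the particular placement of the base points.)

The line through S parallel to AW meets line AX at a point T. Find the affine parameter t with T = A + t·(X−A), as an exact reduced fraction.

t = 1/9

Work in coordinates with B = (0, 0), W = (1, 0), Y = (0, 1).
1. A is the centroid of triangle YBW ⇒ A = (1/3, 1/3)
2. X is the centroid of triangle ABW ⇒ X = (4/9, 1/9)
3. J is the centroid of triangle XWY ⇒ J = (13/27, 10/27)
4. S is the centroid of triangle JAX ⇒ S = (34/81, 22/81)
through S parallel to AW: direction (2/3, -1/3); meets AX at T = (28/81, 25/81)
T = A + t·(X−A) with t = 1/9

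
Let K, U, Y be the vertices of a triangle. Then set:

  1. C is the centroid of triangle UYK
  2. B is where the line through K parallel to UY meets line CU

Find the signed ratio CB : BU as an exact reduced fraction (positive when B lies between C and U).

Assign K = (0, 0), U = (1, 0), Y = (0, 1) — the answer is frame-independent, so this choice is without loss of generality.
1. C is the centroid of triangle UYK ⇒ C = (1/3, 1/3)
2. B is where the line through K parallel to UY meets line CU ⇒ B = (-1, 1)
B = C + t·(U−C) with t = -2, so CB:BU = t:(1−t) = -2:3

CB:BU = -2/3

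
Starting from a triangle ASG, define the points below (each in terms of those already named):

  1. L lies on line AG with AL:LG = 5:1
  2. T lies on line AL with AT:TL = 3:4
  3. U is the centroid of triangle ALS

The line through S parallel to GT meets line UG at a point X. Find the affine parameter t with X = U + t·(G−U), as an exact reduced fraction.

t = -2

Choose coordinates A = (0, 0), S = (1, 0), G = (0, 1).
1. L lies on line AG with AL:LG = 5:1 ⇒ L = (0, 5/6)
2. T lies on line AL with AT:TL = 3:4 ⇒ T = (0, 5/14)
3. U is the centroid of triangle ALS ⇒ U = (1/3, 5/18)
through S parallel to GT: direction (0, -9/14); meets UG at X = (1, -7/6)
X = U + t·(G−U) with t = -2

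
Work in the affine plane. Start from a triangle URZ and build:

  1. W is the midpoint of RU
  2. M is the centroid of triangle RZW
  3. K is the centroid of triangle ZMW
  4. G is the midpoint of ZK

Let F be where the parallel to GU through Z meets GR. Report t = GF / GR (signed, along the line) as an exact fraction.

Assign U = (0, 0), R = (1, 0), Z = (0, 1) — the answer is frame-independent, so this choice is without loss of generality.
1. W is the midpoint of RU ⇒ W = (1/2, 0)
2. M is the centroid of triangle RZW ⇒ M = (1/2, 1/3)
3. K is the centroid of triangle ZMW ⇒ K = (1/3, 4/9)
4. G is the midpoint of ZK ⇒ G = (1/6, 13/18)
through Z parallel to GU: direction (-1/6, -13/18); meets GR at F = (-1/39, 8/9)
F = G + t·(R−G) with t = -3/13

t = -3/13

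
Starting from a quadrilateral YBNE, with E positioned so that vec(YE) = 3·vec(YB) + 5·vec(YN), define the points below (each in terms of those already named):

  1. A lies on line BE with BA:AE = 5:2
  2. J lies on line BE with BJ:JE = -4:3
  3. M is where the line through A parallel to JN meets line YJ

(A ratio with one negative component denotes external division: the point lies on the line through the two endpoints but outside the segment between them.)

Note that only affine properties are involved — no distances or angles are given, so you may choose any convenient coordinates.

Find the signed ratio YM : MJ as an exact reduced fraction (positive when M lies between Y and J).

YM:MJ = -14/23

Assign Y = (0, 0), B = (1, 0), N = (0, 1), E = (3, 5) — the answer is frame-independent, so this choice is without loss of generality.
1. A lies on line BE with BA:AE = 5:2 ⇒ A = (17/7, 25/7)
2. J lies on line BE with BJ:JE = -4:3 ⇒ J = (9, 20)
3. M is where the line through A parallel to JN meets line YJ ⇒ M = (-14, -280/9)
M = Y + t·(J−Y) with t = -14/9, so YM:MJ = t:(1−t) = -14/9:23/9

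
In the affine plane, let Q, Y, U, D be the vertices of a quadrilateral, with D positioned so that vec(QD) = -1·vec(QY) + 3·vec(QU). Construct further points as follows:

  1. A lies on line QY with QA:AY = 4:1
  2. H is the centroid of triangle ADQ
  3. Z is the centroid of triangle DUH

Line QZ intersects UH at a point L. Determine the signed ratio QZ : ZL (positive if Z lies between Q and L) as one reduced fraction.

QZ:ZL = -5/2

Set Q = (0, 0), Y = (1, 0), U = (0, 1), D = (-1, 3); any affine frame gives the same invariant.
1. A lies on line QY with QA:AY = 4:1 ⇒ A = (4/5, 0)
2. H is the centroid of triangle ADQ ⇒ H = (-1/15, 1)
3. Z is the centroid of triangle DUH ⇒ Z = (-16/45, 5/3)
line QZ meets UH at L = (-16/75, 1)
Z = Q + t·(L−Q) with t = 5/3, so QZ:ZL = 5/3:-2/3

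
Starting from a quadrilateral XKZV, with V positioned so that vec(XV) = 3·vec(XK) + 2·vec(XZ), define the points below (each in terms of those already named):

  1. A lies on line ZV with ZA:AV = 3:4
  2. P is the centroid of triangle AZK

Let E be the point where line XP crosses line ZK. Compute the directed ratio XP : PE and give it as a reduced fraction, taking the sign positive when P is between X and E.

Assign X = (0, 0), K = (1, 0), Z = (0, 1), V = (3, 2) — the answer is frame-independent, so this choice is without loss of generality.
1. A lies on line ZV with ZA:AV = 3:4 ⇒ A = (9/7, 10/7)
2. P is the centroid of triangle AZK ⇒ P = (16/21, 17/21)
line XP meets ZK at E = (16/33, 17/33)
P = X + t·(E−X) with t = 11/7, so XP:PE = 11/7:-4/7

XP:PE = -11/4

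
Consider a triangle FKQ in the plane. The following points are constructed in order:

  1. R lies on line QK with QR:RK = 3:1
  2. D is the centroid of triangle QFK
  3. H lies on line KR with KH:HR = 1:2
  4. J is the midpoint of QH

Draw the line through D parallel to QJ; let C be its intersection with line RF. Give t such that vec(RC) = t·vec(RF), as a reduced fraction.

t = 1/3

Choose coordinates F = (0, 0), K = (1, 0), Q = (0, 1).
1. R lies on line QK with QR:RK = 3:1 ⇒ R = (3/4, 1/4)
2. D is the centroid of triangle QFK ⇒ D = (1/3, 1/3)
3. H lies on line KR with KH:HR = 1:2 ⇒ H = (11/12, 1/12)
4. J is the midpoint of QH ⇒ J = (11/24, 13/24)
through D parallel to QJ: direction (11/24, -11/24); meets RF at C = (1/2, 1/6)
C = R + t·(F−R) with t = 1/3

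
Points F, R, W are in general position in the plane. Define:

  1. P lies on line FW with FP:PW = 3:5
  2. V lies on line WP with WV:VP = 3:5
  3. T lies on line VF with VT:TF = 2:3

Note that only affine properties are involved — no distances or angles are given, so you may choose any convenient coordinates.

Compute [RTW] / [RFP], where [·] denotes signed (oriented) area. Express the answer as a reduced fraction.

[RTW]:[RFP] = 173/120

Work in coordinates with F = (0, 0), R = (1, 0), W = (0, 1).
1. P lies on line FW with FP:PW = 3:5 ⇒ P = (0, 3/8)
2. V lies on line WP with WV:VP = 3:5 ⇒ V = (0, 49/64)
3. T lies on line VF with VT:TF = 2:3 ⇒ T = (0, 147/320)
2·[RTW] = -173/320, 2·[RFP] = -3/8
[RTW]:[RFP] = -173/320:-3/8 = 173/120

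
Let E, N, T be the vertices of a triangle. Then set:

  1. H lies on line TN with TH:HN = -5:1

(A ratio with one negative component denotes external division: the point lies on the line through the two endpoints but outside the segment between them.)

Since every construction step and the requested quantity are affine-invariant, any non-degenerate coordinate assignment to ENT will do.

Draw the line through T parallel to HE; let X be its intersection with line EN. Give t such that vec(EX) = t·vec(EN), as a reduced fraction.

Work in coordinates with E = (0, 0), N = (1, 0), T = (0, 1).
1. H lies on line TN with TH:HN = -5:1 ⇒ H = (5/4, -1/4)
through T parallel to HE: direction (-5/4, 1/4); meets EN at X = (5, 0)
X = E + t·(N−E) with t = 5

t = 5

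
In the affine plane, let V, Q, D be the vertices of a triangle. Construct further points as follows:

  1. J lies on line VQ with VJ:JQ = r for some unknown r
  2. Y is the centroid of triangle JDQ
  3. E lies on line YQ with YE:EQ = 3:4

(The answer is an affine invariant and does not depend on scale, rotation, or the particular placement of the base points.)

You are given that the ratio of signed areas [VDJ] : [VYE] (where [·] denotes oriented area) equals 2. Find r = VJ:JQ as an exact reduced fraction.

Assign V = (0, 0), Q = (1, 0), D = (0, 1) — the answer is frame-independent, so this choice is without loss of generality.
1. With VJ:JQ = r, write λ = r/(r+1) so J = V + λ·(Q−V); J is affine-linear in λ
2. Y is the centroid of triangle JDQ ⇒ Y is an affine combination of earlier points and hence also affine-linear in λ
3. E lies on line YQ with YE:EQ = 3:4 ⇒ E is an affine combination of earlier points and hence also affine-linear in λ
Every point depending on J is an affine combination of J and λ-independent points, so each such coordinate is linear in λ; the λ² term in each signed area is a multiple of (Q−V)×(Q−V) = 0, so 2·[VDJ] and 2·[VYE] are each linear in λ. Evaluating at λ=0 and λ=1:
  2·[VDJ] = −λ,   2·[VYE] = -1/7
So [VDJ]:[VYE] = (−λ) / (-1/7). Setting this equal to 2:
  −λ = 2·(-1/7)  ⇒  λ = 2/7
Then r = λ/(1−λ) = (2/7)/(5/7) = 2/5. Check: with r = 2/5, J = (2/7, 0) and [VDJ]:[VYE] = 2 as required.

r = 2/5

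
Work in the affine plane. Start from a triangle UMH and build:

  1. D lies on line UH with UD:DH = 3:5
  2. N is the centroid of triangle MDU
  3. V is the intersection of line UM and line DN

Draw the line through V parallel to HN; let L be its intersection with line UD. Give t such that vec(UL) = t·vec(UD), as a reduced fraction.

t = 7/2

Assign U = (0, 0), M = (1, 0), H = (0, 1) — the answer is frame-independent, so this choice is without loss of generality.
1. D lies on line UH with UD:DH = 3:5 ⇒ D = (0, 3/8)
2. N is the centroid of triangle MDU ⇒ N = (1/3, 1/8)
3. V is the intersection of line UM and line DN ⇒ V = (1/2, 0)
through V parallel to HN: direction (1/3, -7/8); meets UD at L = (0, 21/16)
L = U + t·(D−U) with t = 7/2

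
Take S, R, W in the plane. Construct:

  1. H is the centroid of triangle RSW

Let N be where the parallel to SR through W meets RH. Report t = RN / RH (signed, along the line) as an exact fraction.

Choose coordinates S = (0, 0), R = (1, 0), W = (0, 1).
1. H is the centroid of triangle RSW ⇒ H = (1/3, 1/3)
through W parallel to SR: direction (1, 0); meets RH at N = (-1, 1)
N = R + t·(H−R) with t = 3

t = 3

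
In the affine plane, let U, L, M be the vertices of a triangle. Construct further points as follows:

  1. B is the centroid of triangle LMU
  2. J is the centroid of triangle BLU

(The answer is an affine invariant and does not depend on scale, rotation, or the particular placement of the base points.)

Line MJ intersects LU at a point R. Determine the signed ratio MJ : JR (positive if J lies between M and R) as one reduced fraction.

Set U = (0, 0), L = (1, 0), M = (0, 1); any affine frame gives the same invariant.
1. B is the centroid of triangle LMU ⇒ B = (1/3, 1/3)
2. J is the centroid of triangle BLU ⇒ J = (4/9, 1/9)
line MJ meets LU at R = (1/2, 0)
J = M + t·(R−M) with t = 8/9, so MJ:JR = 8/9:1/9

MJ:JR = 8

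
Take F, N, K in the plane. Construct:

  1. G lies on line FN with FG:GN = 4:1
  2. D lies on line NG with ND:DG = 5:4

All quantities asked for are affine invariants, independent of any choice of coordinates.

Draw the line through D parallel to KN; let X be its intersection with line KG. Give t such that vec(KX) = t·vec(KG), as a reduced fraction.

Set F = (0, 0), N = (1, 0), K = (0, 1); any affine frame gives the same invariant.
1. G lies on line FN with FG:GN = 4:1 ⇒ G = (4/5, 0)
2. D lies on line NG with ND:DG = 5:4 ⇒ D = (8/9, 0)
through D parallel to KN: direction (1, -1); meets KG at X = (4/9, 4/9)
X = K + t·(G−K) with t = 5/9

t = 5/9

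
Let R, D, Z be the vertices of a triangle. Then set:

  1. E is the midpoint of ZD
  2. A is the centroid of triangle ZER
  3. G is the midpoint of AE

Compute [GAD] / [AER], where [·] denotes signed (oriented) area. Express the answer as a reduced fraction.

[GAD]:[AER] = -1/2

Assign R = (0, 0), D = (1, 0), Z = (0, 1) — the answer is frame-independent, so this choice is without loss of generality.
1. E is the midpoint of ZD ⇒ E = (1/2, 1/2)
2. A is the centroid of triangle ZER ⇒ A = (1/6, 1/2)
3. G is the midpoint of AE ⇒ G = (1/3, 1/2)
2·[GAD] = 1/12, 2·[AER] = -1/6
[GAD]:[AER] = 1/12:-1/6 = -1/2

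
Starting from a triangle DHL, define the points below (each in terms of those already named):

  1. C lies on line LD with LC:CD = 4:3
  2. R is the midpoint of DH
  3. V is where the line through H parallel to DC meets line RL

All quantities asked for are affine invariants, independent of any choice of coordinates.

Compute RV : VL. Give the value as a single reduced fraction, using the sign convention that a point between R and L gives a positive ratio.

RV:VL = -1/2

Choose coordinates D = (0, 0), H = (1, 0), L = (0, 1).
1. C lies on line LD with LC:CD = 4:3 ⇒ C = (0, 3/7)
2. R is the midpoint of DH ⇒ R = (1/2, 0)
3. V is where the line through H parallel to DC meets line RL ⇒ V = (1, -1)
V = R + t·(L−R) with t = -1, so RV:VL = t:(1−t) = -1:2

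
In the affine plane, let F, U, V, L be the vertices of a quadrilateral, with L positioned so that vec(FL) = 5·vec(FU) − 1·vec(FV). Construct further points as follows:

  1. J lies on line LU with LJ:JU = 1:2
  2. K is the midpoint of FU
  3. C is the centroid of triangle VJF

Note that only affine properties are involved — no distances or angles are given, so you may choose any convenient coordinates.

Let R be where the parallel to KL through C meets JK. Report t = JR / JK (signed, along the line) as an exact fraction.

Assign F = (0, 0), U = (1, 0), V = (0, 1), L = (5, -1) — the answer is frame-independent, so this choice is without loss of generality.
1. J lies on line LU with LJ:JU = 1:2 ⇒ J = (11/3, -2/3)
2. K is the midpoint of FU ⇒ K = (1/2, 0)
3. C is the centroid of triangle VJF ⇒ C = (11/9, 1/9)
through C parallel to KL: direction (9/2, -1); meets JK at R = (427/18, -44/9)
R = J + t·(K−J) with t = -19/3

t = -19/3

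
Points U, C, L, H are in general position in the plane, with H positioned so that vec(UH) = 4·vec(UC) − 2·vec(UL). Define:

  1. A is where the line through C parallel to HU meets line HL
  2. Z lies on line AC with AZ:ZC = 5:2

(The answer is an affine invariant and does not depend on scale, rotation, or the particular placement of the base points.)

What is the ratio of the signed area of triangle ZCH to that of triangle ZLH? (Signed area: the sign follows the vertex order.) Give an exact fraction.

[ZCH]:[ZLH] = -1/5

Assign U = (0, 0), C = (1, 0), L = (0, 1), H = (4, -2) — the answer is frame-independent, so this choice is without loss of generality.
1. A is where the line through C parallel to HU meets line HL ⇒ A = (2, -1/2)
2. Z lies on line AC with AZ:ZC = 5:2 ⇒ Z = (9/7, -1/7)
2·[ZCH] = 1/7, 2·[ZLH] = -5/7
[ZCH]:[ZLH] = 1/7:-5/7 = -1/5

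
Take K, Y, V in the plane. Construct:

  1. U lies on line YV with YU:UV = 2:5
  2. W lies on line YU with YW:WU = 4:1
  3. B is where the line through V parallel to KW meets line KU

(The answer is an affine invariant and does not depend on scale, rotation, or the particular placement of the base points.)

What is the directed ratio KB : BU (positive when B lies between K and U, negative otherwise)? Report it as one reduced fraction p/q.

Work in coordinates with K = (0, 0), Y = (1, 0), V = (0, 1).
1. U lies on line YV with YU:UV = 2:5 ⇒ U = (5/7, 2/7)
2. W lies on line YU with YW:WU = 4:1 ⇒ W = (27/35, 8/35)
3. B is where the line through V parallel to KW meets line KU ⇒ B = (135/14, 27/7)
B = K + t·(U−K) with t = 27/2, so KB:BU = t:(1−t) = 27/2:-25/2

KB:BU = -27/25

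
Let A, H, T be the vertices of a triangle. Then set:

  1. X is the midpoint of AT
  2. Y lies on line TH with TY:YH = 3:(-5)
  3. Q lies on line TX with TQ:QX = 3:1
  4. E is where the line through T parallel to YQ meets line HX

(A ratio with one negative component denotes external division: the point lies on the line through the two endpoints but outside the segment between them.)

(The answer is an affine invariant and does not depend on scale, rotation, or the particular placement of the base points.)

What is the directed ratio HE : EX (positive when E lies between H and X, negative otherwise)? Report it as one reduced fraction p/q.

HE:EX = 1/2

Choose coordinates A = (0, 0), H = (1, 0), T = (0, 1).
1. X is the midpoint of AT ⇒ X = (0, 1/2)
2. Y lies on line TH with TY:YH = 3:(-5) ⇒ Y = (-3/2, 5/2)
3. Q lies on line TX with TQ:QX = 3:1 ⇒ Q = (0, 5/8)
4. E is where the line through T parallel to YQ meets line HX ⇒ E = (2/3, 1/6)
E = H + t·(X−H) with t = 1/3, so HE:EX = t:(1−t) = 1/3:2/3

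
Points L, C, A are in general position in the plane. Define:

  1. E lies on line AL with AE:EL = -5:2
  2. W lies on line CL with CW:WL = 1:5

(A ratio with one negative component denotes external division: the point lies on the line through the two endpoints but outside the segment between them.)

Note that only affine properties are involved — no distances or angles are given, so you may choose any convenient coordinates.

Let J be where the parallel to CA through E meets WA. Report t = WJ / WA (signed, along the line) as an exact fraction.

t = -9

Work in coordinates with L = (0, 0), C = (1, 0), A = (0, 1).
1. E lies on line AL with AE:EL = -5:2 ⇒ E = (0, -2/3)
2. W lies on line CL with CW:WL = 1:5 ⇒ W = (5/6, 0)
through E parallel to CA: direction (-1, 1); meets WA at J = (25/3, -9)
J = W + t·(A−W) with t = -9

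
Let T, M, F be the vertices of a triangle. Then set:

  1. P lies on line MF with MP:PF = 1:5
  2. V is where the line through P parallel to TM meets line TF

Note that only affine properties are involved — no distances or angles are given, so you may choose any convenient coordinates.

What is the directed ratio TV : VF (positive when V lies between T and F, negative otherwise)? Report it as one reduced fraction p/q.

Choose coordinates T = (0, 0), M = (1, 0), F = (0, 1).
1. P lies on line MF with MP:PF = 1:5 ⇒ P = (5/6, 1/6)
2. V is where the line through P parallel to TM meets line TF ⇒ V = (0, 1/6)
V = T + t·(F−T) with t = 1/6, so TV:VF = t:(1−t) = 1/6:5/6

TV:VF = 1/5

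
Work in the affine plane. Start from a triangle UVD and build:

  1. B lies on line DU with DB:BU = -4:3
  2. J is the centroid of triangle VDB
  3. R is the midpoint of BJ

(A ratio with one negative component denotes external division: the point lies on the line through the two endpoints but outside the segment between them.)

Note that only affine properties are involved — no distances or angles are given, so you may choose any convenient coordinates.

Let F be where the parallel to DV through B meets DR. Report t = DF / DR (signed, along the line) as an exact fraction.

Choose coordinates U = (0, 0), V = (1, 0), D = (0, 1).
1. B lies on line DU with DB:BU = -4:3 ⇒ B = (0, -3)
2. J is the centroid of triangle VDB ⇒ J = (1/3, -2/3)
3. R is the midpoint of BJ ⇒ R = (1/6, -11/6)
through B parallel to DV: direction (1, -1); meets DR at F = (1/4, -13/4)
F = D + t·(R−D) with t = 3/2

t = 3/2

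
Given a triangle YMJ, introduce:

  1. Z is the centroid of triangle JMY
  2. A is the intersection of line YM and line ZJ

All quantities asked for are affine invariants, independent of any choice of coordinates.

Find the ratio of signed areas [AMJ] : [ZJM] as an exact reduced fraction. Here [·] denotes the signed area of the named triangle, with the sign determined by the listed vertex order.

[AMJ]:[ZJM] = -3/2

Work in coordinates with Y = (0, 0), M = (1, 0), J = (0, 1).
1. Z is the centroid of triangle JMY ⇒ Z = (1/3, 1/3)
2. A is the intersection of line YM and line ZJ ⇒ A = (1/2, 0)
2·[AMJ] = 1/2, 2·[ZJM] = -1/3
[AMJ]:[ZJM] = 1/2:-1/3 = -3/2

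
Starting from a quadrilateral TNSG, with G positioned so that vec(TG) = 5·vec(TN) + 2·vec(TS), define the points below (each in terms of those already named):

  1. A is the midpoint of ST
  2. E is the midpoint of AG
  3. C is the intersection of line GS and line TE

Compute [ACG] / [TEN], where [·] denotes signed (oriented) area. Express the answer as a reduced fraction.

Choose coordinates T = (0, 0), N = (1, 0), S = (0, 1), G = (5, 2).
1. A is the midpoint of ST ⇒ A = (0, 1/2)
2. E is the midpoint of AG ⇒ E = (5/2, 5/4)
3. C is the intersection of line GS and line TE ⇒ C = (10/3, 5/3)
2·[ACG] = -5/6, 2·[TEN] = -5/4
[ACG]:[TEN] = -5/6:-5/4 = 2/3

[ACG]:[TEN] = 2/3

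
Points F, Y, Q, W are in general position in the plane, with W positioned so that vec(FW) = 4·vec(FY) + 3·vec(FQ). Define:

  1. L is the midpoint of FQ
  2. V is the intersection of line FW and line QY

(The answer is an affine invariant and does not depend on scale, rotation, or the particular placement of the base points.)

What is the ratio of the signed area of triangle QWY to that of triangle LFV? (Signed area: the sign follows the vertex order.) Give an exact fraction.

[QWY]:[LFV] = -21

Set F = (0, 0), Y = (1, 0), Q = (0, 1), W = (4, 3); any affine frame gives the same invariant.
1. L is the midpoint of FQ ⇒ L = (0, 1/2)
2. V is the intersection of line FW and line QY ⇒ V = (4/7, 3/7)
2·[QWY] = -6, 2·[LFV] = 2/7
[QWY]:[LFV] = -6:2/7 = -21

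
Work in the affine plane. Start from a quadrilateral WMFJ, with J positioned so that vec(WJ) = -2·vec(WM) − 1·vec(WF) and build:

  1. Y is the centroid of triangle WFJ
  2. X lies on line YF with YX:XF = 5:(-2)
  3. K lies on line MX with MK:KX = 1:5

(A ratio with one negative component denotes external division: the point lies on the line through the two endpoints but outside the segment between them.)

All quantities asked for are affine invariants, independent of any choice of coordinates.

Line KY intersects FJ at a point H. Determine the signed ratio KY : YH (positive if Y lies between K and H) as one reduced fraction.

Set W = (0, 0), M = (1, 0), F = (0, 1), J = (-2, -1); any affine frame gives the same invariant.
1. Y is the centroid of triangle WFJ ⇒ Y = (-2/3, 0)
2. X lies on line YF with YX:XF = 5:(-2) ⇒ X = (4/9, 5/3)
3. K lies on line MX with MK:KX = 1:5 ⇒ K = (49/54, 5/18)
line KY meets FJ at H = (-15/14, -1/14)
Y = K + t·(H−K) with t = 35/44, so KY:YH = 35/44:9/44

KY:YH = 35/9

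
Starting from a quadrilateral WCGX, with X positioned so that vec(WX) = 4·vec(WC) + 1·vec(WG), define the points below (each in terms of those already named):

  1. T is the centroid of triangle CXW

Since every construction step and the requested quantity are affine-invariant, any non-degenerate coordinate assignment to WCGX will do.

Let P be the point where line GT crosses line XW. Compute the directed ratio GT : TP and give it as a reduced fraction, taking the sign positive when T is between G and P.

Work in coordinates with W = (0, 0), C = (1, 0), G = (0, 1), X = (4, 1).
1. T is the centroid of triangle CXW ⇒ T = (5/3, 1/3)
line GT meets XW at P = (20/13, 5/13)
T = G + t·(P−G) with t = 13/12, so GT:TP = 13/12:-1/12

GT:TP = -13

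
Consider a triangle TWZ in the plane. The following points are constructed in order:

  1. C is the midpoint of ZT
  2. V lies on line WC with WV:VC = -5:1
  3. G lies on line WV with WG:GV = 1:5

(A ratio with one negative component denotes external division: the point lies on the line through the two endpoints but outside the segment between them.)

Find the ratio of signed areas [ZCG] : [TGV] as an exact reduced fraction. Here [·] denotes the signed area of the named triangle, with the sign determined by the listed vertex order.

Work in coordinates with T = (0, 0), W = (1, 0), Z = (0, 1).
1. C is the midpoint of ZT ⇒ C = (0, 1/2)
2. V lies on line WC with WV:VC = -5:1 ⇒ V = (-1/4, 5/8)
3. G lies on line WV with WG:GV = 1:5 ⇒ G = (19/24, 5/48)
2·[ZCG] = 19/48, 2·[TGV] = 25/48
[ZCG]:[TGV] = 19/48:25/48 = 19/25

[ZCG]:[TGV] = 19/25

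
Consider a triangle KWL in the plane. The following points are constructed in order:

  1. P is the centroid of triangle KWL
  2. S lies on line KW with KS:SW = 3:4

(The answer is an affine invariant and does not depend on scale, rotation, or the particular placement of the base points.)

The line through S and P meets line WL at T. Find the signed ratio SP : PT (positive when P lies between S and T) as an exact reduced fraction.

Work in coordinates with K = (0, 0), W = (1, 0), L = (0, 1).
1. P is the centroid of triangle KWL ⇒ P = (1/3, 1/3)
2. S lies on line KW with KS:SW = 3:4 ⇒ S = (3/7, 0)
line SP meets WL at T = (1/5, 4/5)
P = S + t·(T−S) with t = 5/12, so SP:PT = 5/12:7/12

SP:PT = 5/7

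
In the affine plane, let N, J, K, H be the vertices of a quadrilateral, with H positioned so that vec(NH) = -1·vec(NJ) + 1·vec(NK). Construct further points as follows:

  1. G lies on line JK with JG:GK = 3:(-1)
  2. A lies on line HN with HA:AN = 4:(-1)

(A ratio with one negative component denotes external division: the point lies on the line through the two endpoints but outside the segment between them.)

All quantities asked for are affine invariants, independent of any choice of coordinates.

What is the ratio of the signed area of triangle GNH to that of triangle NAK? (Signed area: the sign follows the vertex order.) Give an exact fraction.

[GNH]:[NAK] = -3

Assign N = (0, 0), J = (1, 0), K = (0, 1), H = (-1, 1) — the answer is frame-independent, so this choice is without loss of generality.
1. G lies on line JK with JG:GK = 3:(-1) ⇒ G = (-1/2, 3/2)
2. A lies on line HN with HA:AN = 4:(-1) ⇒ A = (1/3, -1/3)
2·[GNH] = -1, 2·[NAK] = 1/3
[GNH]:[NAK] = -1:1/3 = -3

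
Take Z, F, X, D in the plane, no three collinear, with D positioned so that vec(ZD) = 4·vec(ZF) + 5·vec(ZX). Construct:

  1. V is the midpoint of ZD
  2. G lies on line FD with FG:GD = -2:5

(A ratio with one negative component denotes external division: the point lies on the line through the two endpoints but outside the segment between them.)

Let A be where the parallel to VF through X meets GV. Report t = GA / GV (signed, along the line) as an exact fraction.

t = -11/10

Set Z = (0, 0), F = (1, 0), X = (0, 1), D = (4, 5); any affine frame gives the same invariant.
1. V is the midpoint of ZD ⇒ V = (2, 5/2)
2. G lies on line FD with FG:GD = -2:5 ⇒ G = (-1, -10/3)
through X parallel to VF: direction (-1, -5/2); meets GV at A = (-43/10, -39/4)
A = G + t·(V−G) with t = -11/10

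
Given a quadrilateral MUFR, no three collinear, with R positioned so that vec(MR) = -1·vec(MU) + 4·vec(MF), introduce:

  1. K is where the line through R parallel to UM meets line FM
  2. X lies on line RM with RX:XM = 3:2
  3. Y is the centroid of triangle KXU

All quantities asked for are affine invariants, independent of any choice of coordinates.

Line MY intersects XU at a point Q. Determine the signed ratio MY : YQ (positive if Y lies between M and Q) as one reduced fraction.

Work in coordinates with M = (0, 0), U = (1, 0), F = (0, 1), R = (-1, 4).
1. K is where the line through R parallel to UM meets line FM ⇒ K = (0, 4)
2. X lies on line RM with RX:XM = 3:2 ⇒ X = (-2/5, 8/5)
3. Y is the centroid of triangle KXU ⇒ Y = (1/5, 28/15)
line MY meets XU at Q = (6/55, 56/55)
Y = M + t·(Q−M) with t = 11/6, so MY:YQ = 11/6:-5/6

MY:YQ = -11/5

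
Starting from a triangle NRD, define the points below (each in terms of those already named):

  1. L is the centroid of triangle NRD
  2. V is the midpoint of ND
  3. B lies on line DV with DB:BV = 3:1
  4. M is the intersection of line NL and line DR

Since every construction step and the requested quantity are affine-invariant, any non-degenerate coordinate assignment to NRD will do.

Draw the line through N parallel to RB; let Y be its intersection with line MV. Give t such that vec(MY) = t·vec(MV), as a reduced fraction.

t = 13/5

Set N = (0, 0), R = (1, 0), D = (0, 1); any affine frame gives the same invariant.
1. L is the centroid of triangle NRD ⇒ L = (1/3, 1/3)
2. V is the midpoint of ND ⇒ V = (0, 1/2)
3. B lies on line DV with DB:BV = 3:1 ⇒ B = (0, 5/8)
4. M is the intersection of line NL and line DR ⇒ M = (1/2, 1/2)
through N parallel to RB: direction (-1, 5/8); meets MV at Y = (-4/5, 1/2)
Y = M + t·(V−M) with t = 13/5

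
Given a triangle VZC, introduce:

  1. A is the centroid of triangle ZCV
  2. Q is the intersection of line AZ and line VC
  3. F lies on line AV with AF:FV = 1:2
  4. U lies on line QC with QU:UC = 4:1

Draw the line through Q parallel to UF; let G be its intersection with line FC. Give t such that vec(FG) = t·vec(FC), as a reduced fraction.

Assign V = (0, 0), Z = (1, 0), C = (0, 1) — the answer is frame-independent, so this choice is without loss of generality.
1. A is the centroid of triangle ZCV ⇒ A = (1/3, 1/3)
2. Q is the intersection of line AZ and line VC ⇒ Q = (0, 1/2)
3. F lies on line AV with AF:FV = 1:2 ⇒ F = (2/9, 2/9)
4. U lies on line QC with QU:UC = 4:1 ⇒ U = (0, 9/10)
through Q parallel to UF: direction (2/9, -61/90); meets FC at G = (10/9, -26/9)
G = F + t·(C−F) with t = -4

t = -4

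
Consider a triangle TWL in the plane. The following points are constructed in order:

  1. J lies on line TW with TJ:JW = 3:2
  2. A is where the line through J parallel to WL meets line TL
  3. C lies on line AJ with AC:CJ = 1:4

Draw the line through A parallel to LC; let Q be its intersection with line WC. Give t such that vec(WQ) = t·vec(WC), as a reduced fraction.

Assign T = (0, 0), W = (1, 0), L = (0, 1) — the answer is frame-independent, so this choice is without loss of generality.
1. J lies on line TW with TJ:JW = 3:2 ⇒ J = (3/5, 0)
2. A is where the line through J parallel to WL meets line TL ⇒ A = (0, 3/5)
3. C lies on line AJ with AC:CJ = 1:4 ⇒ C = (3/25, 12/25)
through A parallel to LC: direction (3/25, -13/25); meets WC at Q = (9/625, 336/625)
Q = W + t·(C−W) with t = 28/25

t = 28/25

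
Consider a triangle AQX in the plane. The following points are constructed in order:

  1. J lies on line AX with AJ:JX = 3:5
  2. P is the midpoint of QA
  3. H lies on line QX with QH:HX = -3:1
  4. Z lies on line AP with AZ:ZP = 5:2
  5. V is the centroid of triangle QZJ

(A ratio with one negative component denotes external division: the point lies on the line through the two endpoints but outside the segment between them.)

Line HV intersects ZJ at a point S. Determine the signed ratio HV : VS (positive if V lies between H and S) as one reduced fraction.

HV:VS = 5/3

Set A = (0, 0), Q = (1, 0), X = (0, 1); any affine frame gives the same invariant.
1. J lies on line AX with AJ:JX = 3:5 ⇒ J = (0, 3/8)
2. P is the midpoint of QA ⇒ P = (1/2, 0)
3. H lies on line QX with QH:HX = -3:1 ⇒ H = (-1/2, 3/2)
4. Z lies on line AP with AZ:ZP = 5:2 ⇒ Z = (5/14, 0)
5. V is the centroid of triangle QZJ ⇒ V = (19/42, 1/8)
line HV meets ZJ at S = (43/42, -7/10)
V = H + t·(S−H) with t = 5/8, so HV:VS = 5/8:3/8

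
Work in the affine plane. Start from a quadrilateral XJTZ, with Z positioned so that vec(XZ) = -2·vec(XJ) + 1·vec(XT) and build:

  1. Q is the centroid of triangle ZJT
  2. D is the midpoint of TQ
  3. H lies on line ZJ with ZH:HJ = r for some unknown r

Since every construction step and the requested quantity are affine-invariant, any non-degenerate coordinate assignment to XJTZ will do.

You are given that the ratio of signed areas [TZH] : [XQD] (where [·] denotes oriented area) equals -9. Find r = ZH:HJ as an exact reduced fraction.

Work in coordinates with X = (0, 0), J = (1, 0), T = (0, 1), Z = (-2, 1).
1. Q is the centroid of triangle ZJT ⇒ Q = (-1/3, 2/3)
2. D is the midpoint of TQ ⇒ D = (-1/6, 5/6)
3. With ZH:HJ = r, write λ = r/(r+1) so H = Z + λ·(J−Z); H is affine-linear in λ
Every point depending on H is an affine combination of H and λ-independent points, so each such coordinate is linear in λ; the λ² term in each signed area is a multiple of (J−Z)×(J−Z) = 0, so 2·[TZH] and 2·[XQD] are each linear in λ. Evaluating at λ=0 and λ=1:
  2·[TZH] = 2·λ,   2·[XQD] = -1/6
So [TZH]:[XQD] = (2·λ) / (-1/6). Setting this equal to -9:
  2·λ = -9·(-1/6)  ⇒  λ = 3/4
Then r = λ/(1−λ) = (3/4)/(1/4) = 3. Check: with r = 3, H = (1/4, 1/4) and [TZH]:[XQD] = -9 as required.

r = 3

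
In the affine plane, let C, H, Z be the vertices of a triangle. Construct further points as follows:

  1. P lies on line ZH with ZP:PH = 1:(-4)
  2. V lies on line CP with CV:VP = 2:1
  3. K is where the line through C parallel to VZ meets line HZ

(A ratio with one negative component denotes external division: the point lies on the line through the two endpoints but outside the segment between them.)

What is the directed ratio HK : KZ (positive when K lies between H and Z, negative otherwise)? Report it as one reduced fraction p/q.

HK:KZ = 1/2

Assign C = (0, 0), H = (1, 0), Z = (0, 1) — the answer is frame-independent, so this choice is without loss of generality.
1. P lies on line ZH with ZP:PH = 1:(-4) ⇒ P = (-1/3, 4/3)
2. V lies on line CP with CV:VP = 2:1 ⇒ V = (-2/9, 8/9)
3. K is where the line through C parallel to VZ meets line HZ ⇒ K = (2/3, 1/3)
K = H + t·(Z−H) with t = 1/3, so HK:KZ = t:(1−t) = 1/3:2/3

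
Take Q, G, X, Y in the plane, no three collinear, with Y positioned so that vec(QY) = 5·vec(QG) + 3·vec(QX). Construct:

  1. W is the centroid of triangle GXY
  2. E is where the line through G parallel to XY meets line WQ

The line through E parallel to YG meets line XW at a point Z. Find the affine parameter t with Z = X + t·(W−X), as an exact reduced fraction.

Work in coordinates with Q = (0, 0), G = (1, 0), X = (0, 1), Y = (5, 3).
1. W is the centroid of triangle GXY ⇒ W = (2, 4/3)
2. E is where the line through G parallel to XY meets line WQ ⇒ E = (-3/2, -1)
through E parallel to YG: direction (-4, -3); meets XW at Z = (3/2, 5/4)
Z = X + t·(W−X) with t = 3/4

t = 3/4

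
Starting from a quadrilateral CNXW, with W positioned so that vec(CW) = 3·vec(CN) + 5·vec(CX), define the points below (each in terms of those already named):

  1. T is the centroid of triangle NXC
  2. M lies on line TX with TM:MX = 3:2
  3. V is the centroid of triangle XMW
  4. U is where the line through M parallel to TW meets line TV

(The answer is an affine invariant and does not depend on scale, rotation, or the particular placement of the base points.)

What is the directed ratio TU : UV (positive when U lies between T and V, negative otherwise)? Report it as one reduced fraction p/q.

Assign C = (0, 0), N = (1, 0), X = (0, 1), W = (3, 5) — the answer is frame-independent, so this choice is without loss of generality.
1. T is the centroid of triangle NXC ⇒ T = (1/3, 1/3)
2. M lies on line TX with TM:MX = 3:2 ⇒ M = (2/15, 11/15)
3. V is the centroid of triangle XMW ⇒ V = (47/45, 101/45)
4. U is where the line through M parallel to TW meets line TV ⇒ U = (17/15, 149/60)
U = T + t·(V−T) with t = 9/8, so TU:UV = t:(1−t) = 9/8:-1/8

TU:UV = -9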